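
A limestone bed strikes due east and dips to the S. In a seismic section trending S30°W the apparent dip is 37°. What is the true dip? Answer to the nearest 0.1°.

The section is 60° from the strike.
tan δ = tan α / sin β = tan 37° / sin 60° = 0.7536 / 0.8660 = 0.8701
true dip = arctan 0.8701 = 41.03°

41.0°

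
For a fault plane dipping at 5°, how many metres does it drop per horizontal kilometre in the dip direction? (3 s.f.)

drop per km = 1000 × tan 5° = 1000 × 0.0875

87.5 m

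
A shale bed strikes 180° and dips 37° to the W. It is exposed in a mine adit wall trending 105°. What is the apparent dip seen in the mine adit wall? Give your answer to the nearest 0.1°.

Angle between strike (180°) and section (105°): β = 75°.
tan α = tan 37° × sin 75° = 0.7536 × 0.9659 = 0.7279
α = arctan(0.7279) = 36.05°

36.1°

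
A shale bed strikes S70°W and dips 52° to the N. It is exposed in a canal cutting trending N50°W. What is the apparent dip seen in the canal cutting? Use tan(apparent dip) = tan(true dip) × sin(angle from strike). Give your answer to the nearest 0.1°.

The section lies 60° from the strike.
tan α = tan 52° × sin 60° = 1.2799 × 0.8660 = 1.1085
α = arctan(1.1085) = 47.94°

47.9°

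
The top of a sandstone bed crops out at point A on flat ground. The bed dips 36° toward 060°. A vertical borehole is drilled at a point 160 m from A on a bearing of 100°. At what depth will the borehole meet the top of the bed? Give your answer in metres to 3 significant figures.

89.1 m

The hole lies 40° from the dip direction, so the down-dip offset is 160 × cos 40° = 122.57 m.
Depth = down-dip offset × tan(dip) = 122.57 × tan 36° = 122.57 × 0.7265
Depth = 89.05 m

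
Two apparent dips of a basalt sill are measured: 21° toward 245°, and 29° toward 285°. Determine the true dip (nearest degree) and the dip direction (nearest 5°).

true dip 29°, dip direction 290°

Each apparent-dip line lies in the plane. As unit vectors (x east, y north, z up), v₁ plunges 21°→245° and v₂ plunges 29°→285°.
Cross product v₁ × v₂ gives the pole to the plane: n ∝ (-0.272, 0.107, 0.525).
tan δ = √(n_x²+n_y²)/n_z = 0.293/0.525, so δ = 29.2°.
Dip direction = azimuth of (n_x, n_y) = atan2(-0.272, 0.107) = 292°.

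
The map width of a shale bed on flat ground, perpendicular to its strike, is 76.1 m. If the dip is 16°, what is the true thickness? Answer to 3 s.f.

21.0 m

True thickness t = w · sin(dip) = 76.1 × sin 16°
t = 76.1 × 0.2756 = 20.976 m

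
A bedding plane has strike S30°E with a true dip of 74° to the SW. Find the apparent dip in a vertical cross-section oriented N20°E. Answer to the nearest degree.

69°

The strike is S30°E and the section trends N20°E; the acute angle between them is β = 50°.
tan α = tan 74° × sin 50° = 3.4874 × 0.7660 = 2.6715
α = arctan(2.6715) = 69.48°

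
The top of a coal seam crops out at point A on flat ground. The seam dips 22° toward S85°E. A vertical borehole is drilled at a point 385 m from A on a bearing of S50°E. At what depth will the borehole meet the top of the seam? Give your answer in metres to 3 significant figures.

The hole lies 35° from the dip direction, so the down-dip offset is 385 × cos 35° = 315.37 m.
Depth = down-dip offset × tan(dip) = 315.37 × tan 22° = 315.37 × 0.4040
Depth = 127.42 m

127 m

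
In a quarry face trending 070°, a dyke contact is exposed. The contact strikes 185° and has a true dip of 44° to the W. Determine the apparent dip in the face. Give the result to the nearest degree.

Angle between strike (185°) and section (070°): β = 65°.
tan α = tan 44° × sin 65° = 0.9657 × 0.9063 = 0.8752
apparent dip = arctan 0.8752 = 41.19°

41°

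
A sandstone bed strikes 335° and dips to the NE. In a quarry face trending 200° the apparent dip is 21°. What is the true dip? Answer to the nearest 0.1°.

28.5°

β = acute angle between strike 335° and section 200° = 45°.
tan δ = tan α / sin β = tan 21° / sin 45° = 0.3839 / 0.7071 = 0.5429
true dip = arctan 0.5429 = 28.50°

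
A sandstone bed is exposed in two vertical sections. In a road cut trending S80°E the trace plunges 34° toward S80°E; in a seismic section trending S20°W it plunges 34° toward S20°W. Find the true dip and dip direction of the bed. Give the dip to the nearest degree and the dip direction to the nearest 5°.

The two traces are lines in the plane: v₁ = (sin 100°·cos 34°, cos 100°·cos 34°, −sin 34°), v₂ = (sin 200°·cos 34°, cos 200°·cos 34°, −sin 34°).
n = v₁ × v₂ = (0.355, -0.615, 0.677) (taken with n_z > 0).
tan δ = √(n_x²+n_y²)/n_z = 0.710/0.677, so δ = 46.4°.
The horizontal component of n points toward azimuth atan2(n_x, n_y) = 150°, the dip direction.

true dip 46°, dip direction 150°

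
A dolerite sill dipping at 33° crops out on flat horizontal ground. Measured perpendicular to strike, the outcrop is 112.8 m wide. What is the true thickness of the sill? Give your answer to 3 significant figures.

61.4 m

True thickness t = w · sin(dip) = 112.8 × sin 33°
t = 112.8 × 0.5446 = 61.435 m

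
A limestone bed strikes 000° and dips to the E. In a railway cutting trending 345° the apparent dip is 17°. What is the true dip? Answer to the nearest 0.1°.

49.8°

β = acute angle between strike 000° and section 345° = 15°.
tan δ = tan α / sin β = tan 17° / sin 15° = 0.3057 / 0.2588 = 1.1813
true dip = arctan 1.1813 = 49.75°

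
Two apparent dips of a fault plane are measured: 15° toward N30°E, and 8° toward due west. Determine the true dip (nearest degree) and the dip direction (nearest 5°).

Represent each trace as a vector plunging at its apparent dip toward its trend (east-north-up frame): v₁ = (0.483, 0.837, -0.259), v₂ = (-0.990, -0.000, -0.139).
n = v₁ × v₂ = (-0.116, 0.324, 0.828) (taken with n_z > 0).
Dip δ = arctan(|n_h|/n_z) = arctan(0.344/0.828) = 22.5°.
Dip direction = atan2(-0.116, 0.324) = 340° (azimuth of n's horizontal projection).

true dip 23°, dip direction 340°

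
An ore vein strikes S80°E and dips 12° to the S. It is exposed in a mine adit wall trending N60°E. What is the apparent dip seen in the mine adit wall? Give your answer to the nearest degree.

8°

Angle between strike (S80°E) and section (N60°E): β = 40°.
tan(apparent dip) = tan 12° · sin 40° = 0.1366
apparent dip = arctan 0.1366 = 7.78°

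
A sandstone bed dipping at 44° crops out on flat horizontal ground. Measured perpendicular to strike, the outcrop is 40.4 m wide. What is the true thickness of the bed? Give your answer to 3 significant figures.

28.1 m

True thickness t = w · sin(dip) = 40.4 × sin 44°
t = 40.4 × 0.6947 = 28.064 m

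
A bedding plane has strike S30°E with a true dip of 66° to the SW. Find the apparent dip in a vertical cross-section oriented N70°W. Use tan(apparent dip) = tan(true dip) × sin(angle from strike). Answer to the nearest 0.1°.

Angle between strike (S30°E) and section (N70°W): β = 40°.
tan(apparent dip) = tan 66° · sin 40° = 1.4437
α = arctan(1.4437) = 55.29°

55.3°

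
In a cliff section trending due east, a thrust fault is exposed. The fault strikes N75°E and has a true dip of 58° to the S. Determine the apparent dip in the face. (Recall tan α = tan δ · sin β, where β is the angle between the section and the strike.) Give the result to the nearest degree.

22°

The section lies 15° from the strike.
tan(apparent dip) = tan 58° · sin 15° = 0.4142
α = arctan(0.4142) = 22.50°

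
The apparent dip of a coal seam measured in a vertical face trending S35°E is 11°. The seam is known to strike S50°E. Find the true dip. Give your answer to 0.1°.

36.9°

The section is 15° from the strike.
tan(true dip) = tan 11° / sin 15° = 0.7510
true dip = arctan 0.7510 = 36.91°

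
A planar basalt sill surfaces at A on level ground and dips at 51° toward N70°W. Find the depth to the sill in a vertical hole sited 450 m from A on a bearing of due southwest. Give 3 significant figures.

235 m

The hole lies 65° from the dip direction, so the down-dip offset is 450 × cos 65° = 190.18 m.
Depth = down-dip offset × tan(dip) = 190.18 × tan 51° = 190.18 × 1.2349
Depth = 234.85 m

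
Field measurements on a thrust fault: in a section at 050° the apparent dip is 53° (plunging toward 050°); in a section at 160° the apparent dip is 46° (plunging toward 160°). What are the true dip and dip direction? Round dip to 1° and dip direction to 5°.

Represent each trace as a vector plunging at its apparent dip toward its trend (east-north-up frame): v₁ = (0.461, 0.387, -0.799), v₂ = (0.238, -0.653, -0.719).
n = v₁ × v₂ = (0.800, -0.142, 0.393) (taken with n_z > 0).
tan δ = √(n_x²+n_y²)/n_z = 0.812/0.393, so δ = 64.2°.
Dip direction = azimuth of (n_x, n_y) = atan2(0.800, -0.142) = 100°.

true dip 64°, dip direction 100°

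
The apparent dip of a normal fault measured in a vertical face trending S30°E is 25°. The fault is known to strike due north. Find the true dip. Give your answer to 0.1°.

43.0°

The section is 30° from the strike.
tan(true dip) = tan 25° / sin 30° = 0.9326
δ = arctan(0.9326) = 43.00°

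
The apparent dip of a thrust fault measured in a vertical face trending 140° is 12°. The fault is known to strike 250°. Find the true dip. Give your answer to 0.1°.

β = acute angle between strike 250° and section 140° = 70°.
tan(true dip) = tan 12° / sin 70° = 0.2262
δ = arctan(0.2262) = 12.75°

12.7°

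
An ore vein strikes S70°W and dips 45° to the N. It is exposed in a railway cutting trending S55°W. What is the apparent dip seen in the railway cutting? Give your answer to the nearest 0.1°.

Angle between strike (S70°W) and section (S55°W): β = 15°.
tan(apparent dip) = tan 45° · sin 15° = 0.2588
apparent dip = arctan 0.2588 = 14.51°

14.5°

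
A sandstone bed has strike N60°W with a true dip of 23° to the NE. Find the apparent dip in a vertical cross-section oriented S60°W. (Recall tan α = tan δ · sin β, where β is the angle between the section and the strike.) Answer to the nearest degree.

20°

The section lies 60° from the strike.
tan(apparent dip) = tan 23° · sin 60° = 0.3676
apparent dip = arctan 0.3676 = 20.18°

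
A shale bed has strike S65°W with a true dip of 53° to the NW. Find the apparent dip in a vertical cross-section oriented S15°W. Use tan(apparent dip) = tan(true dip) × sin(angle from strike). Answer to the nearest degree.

45°

Angle between strike (S65°W) and section (S15°W): β = 50°.
tan(apparent dip) = tan 53° · sin 50° = 1.0166
apparent dip = arctan 1.0166 = 45.47°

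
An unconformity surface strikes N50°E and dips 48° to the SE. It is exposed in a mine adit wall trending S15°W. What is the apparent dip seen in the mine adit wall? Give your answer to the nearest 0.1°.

32.5°

The section lies 35° from the strike.
tan(apparent dip) = tan 48° · sin 35° = 0.6370
α = arctan(0.6370) = 32.50°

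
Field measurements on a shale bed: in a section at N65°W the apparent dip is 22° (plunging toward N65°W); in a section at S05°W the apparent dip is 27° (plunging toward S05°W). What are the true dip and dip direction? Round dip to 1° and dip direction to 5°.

true dip 39°, dip direction 235°

The two traces are lines in the plane: v₁ = (sin 295°·cos 22°, cos 295°·cos 22°, −sin 22°), v₂ = (sin 185°·cos 27°, cos 185°·cos 27°, −sin 27°).
Cross product v₁ × v₂ gives the pole to the plane: n ∝ (-0.510, -0.352, 0.776).
tan δ = √(n_x²+n_y²)/n_z = 0.620/0.776, so δ = 38.6°.
Dip direction = azimuth of (n_x, n_y) = atan2(-0.510, -0.352) = 235°.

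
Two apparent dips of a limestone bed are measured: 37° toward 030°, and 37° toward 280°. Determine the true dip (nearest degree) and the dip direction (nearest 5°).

Represent each trace as a vector plunging at its apparent dip toward its trend (east-north-up frame): v₁ = (0.399, 0.692, -0.602), v₂ = (-0.787, 0.139, -0.602).
n = v₁ × v₂ = (-0.333, 0.714, 0.599) (taken with n_z > 0).
Dip δ = arctan(|n_h|/n_z) = arctan(0.787/0.599) = 52.7°.
The horizontal component of n points toward azimuth atan2(n_x, n_y) = 335°, the dip direction.

true dip 53°, dip direction 335°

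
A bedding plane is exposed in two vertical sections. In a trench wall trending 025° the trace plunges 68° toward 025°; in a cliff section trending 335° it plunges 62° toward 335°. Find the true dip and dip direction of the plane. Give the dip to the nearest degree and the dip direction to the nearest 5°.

The two traces are lines in the plane: v₁ = (sin 25°·cos 68°, cos 25°·cos 68°, −sin 68°), v₂ = (sin 335°·cos 62°, cos 335°·cos 62°, −sin 62°).
Cross product v₁ × v₂ gives the pole to the plane: n ∝ (0.095, 0.324, 0.135).
Dip δ = arctan(|n_h|/n_z) = arctan(0.337/0.135) = 68.2°.
Dip direction = azimuth of (n_x, n_y) = atan2(0.095, 0.324) = 16°.

true dip 68°, dip direction 015°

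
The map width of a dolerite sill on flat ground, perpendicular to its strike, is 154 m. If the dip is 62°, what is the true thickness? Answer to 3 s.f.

True thickness t = w · sin(dip) = 154 × sin 62°
t = 154 × 0.8829 = 135.974 m

136 m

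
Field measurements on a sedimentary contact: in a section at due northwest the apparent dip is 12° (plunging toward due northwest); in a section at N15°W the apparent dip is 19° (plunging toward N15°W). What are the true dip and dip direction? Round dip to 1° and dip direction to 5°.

true dip 21°, dip direction 010°

The two traces are lines in the plane: v₁ = (sin 315°·cos 12°, cos 315°·cos 12°, −sin 12°), v₂ = (sin 345°·cos 19°, cos 345°·cos 19°, −sin 19°).
n = v₁ × v₂ = (0.035, 0.174, 0.462) (taken with n_z > 0).
True dip = arccos(n_z / |n|) = arccos(0.9334) = 21.0°.
The horizontal component of n points toward azimuth atan2(n_x, n_y) = 11°, the dip direction.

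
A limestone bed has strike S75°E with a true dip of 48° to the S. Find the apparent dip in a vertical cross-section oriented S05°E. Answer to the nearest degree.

46°

The strike is S75°E and the section trends S05°E; the acute angle between them is β = 70°.
tan α = tan 48° × sin 70° = 1.1106 × 0.9397 = 1.0436
α = arctan(1.0436) = 46.22°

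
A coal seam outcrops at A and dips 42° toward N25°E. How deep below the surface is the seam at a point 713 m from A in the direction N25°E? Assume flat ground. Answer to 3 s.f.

The hole is directly down-dip from the outcrop, so the down-dip offset is 713 m.
Depth = down-dip offset × tan(dip) = 713.00 × tan 42° = 713.00 × 0.9004
Depth = 641.99 m

642 m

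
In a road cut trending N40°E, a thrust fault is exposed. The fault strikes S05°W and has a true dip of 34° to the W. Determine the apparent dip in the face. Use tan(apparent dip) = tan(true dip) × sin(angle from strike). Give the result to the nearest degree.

21°

The section lies 35° from the strike.
tan(apparent dip) = tan 34° · sin 35° = 0.3869
α = arctan(0.3869) = 21.15°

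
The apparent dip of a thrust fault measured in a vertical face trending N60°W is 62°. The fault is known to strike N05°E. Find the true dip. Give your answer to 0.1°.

The section is 65° from the strike.
tan δ = tan α / sin β = tan 62° / sin 65° = 1.8807 / 0.9063 = 2.0752
δ = arctan(2.0752) = 64.27°

64.3°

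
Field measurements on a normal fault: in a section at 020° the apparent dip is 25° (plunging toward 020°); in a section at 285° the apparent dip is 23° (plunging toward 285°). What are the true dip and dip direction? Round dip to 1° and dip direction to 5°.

true dip 33°, dip direction 335°

Each apparent-dip line lies in the plane. As unit vectors (x east, y north, z up), v₁ plunges 25°→020° and v₂ plunges 23°→285°.
The plane normal is n = v₁ × v₂ ∝ (-0.232, 0.497, 0.831).
Dip δ = arctan(|n_h|/n_z) = arctan(0.548/0.831) = 33.4°.
Dip direction = atan2(-0.232, 0.497) = 335° (azimuth of n's horizontal projection).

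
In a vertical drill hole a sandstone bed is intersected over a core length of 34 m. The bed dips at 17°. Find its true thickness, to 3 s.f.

32.5 m

True thickness t = h · cos(dip) = 34 × cos 17°
t = 34 × 0.9563 = 32.514 m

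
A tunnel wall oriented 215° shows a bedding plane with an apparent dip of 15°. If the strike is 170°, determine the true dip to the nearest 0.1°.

20.8°

The section is 45° from the strike.
tan(true dip) = tan 15° / sin 45° = 0.3789
true dip = arctan 0.3789 = 20.75°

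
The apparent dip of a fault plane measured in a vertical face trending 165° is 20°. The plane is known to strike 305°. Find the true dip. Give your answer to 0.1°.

29.5°

β = acute angle between strike 305° and section 165° = 40°.
tan δ = tan α / sin β = tan 20° / sin 40° = 0.3640 / 0.6428 = 0.5662
true dip = arctan 0.5662 = 29.52°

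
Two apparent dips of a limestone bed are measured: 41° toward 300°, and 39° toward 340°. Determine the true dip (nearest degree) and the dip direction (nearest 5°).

true dip 42°, dip direction 315°

The two traces are lines in the plane: v₁ = (sin 300°·cos 41°, cos 300°·cos 41°, −sin 41°), v₂ = (sin 340°·cos 39°, cos 340°·cos 39°, −sin 39°).
Cross product v₁ × v₂ gives the pole to the plane: n ∝ (-0.242, 0.237, 0.377).
tan δ = √(n_x²+n_y²)/n_z = 0.338/0.377, so δ = 41.9°.
Dip direction = azimuth of (n_x, n_y) = atan2(-0.242, 0.237) = 314°.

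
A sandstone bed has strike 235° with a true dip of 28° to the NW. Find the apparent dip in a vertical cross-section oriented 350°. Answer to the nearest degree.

26°

The section lies 65° from the strike.
tan(apparent dip) = tan 28° · sin 65° = 0.4819
α = arctan(0.4819) = 25.73°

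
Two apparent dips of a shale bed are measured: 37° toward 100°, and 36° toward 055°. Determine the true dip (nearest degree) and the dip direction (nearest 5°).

true dip 39°, dip direction 080°

Represent each trace as a vector plunging at its apparent dip toward its trend (east-north-up frame): v₁ = (0.787, -0.139, -0.602), v₂ = (0.663, 0.464, -0.588).
n = v₁ × v₂ = (0.361, 0.063, 0.457) (taken with n_z > 0).
tan δ = √(n_x²+n_y²)/n_z = 0.366/0.457, so δ = 38.7°.
The horizontal component of n points toward azimuth atan2(n_x, n_y) = 80°, the dip direction.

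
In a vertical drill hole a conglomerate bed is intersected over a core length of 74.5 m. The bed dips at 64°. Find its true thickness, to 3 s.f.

True thickness t = h · cos(dip) = 74.5 × cos 64°
t = 74.5 × 0.4384 = 32.659 m

32.7 m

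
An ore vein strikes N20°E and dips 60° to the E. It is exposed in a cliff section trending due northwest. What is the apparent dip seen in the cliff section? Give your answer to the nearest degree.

58°

The strike is N20°E and the section trends due northwest; the acute angle between them is β = 65°.
tan α = tan 60° × sin 65° = 1.7321 × 0.9063 = 1.5698
α = arctan(1.5698) = 57.50°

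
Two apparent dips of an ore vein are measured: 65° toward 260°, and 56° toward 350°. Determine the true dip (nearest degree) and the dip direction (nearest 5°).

true dip 69°, dip direction 295°

Represent each trace as a vector plunging at its apparent dip toward its trend (east-north-up frame): v₁ = (-0.416, -0.073, -0.906), v₂ = (-0.097, 0.551, -0.829).
Cross product v₁ × v₂ gives the pole to the plane: n ∝ (-0.560, 0.257, 0.236).
tan δ = √(n_x²+n_y²)/n_z = 0.616/0.236, so δ = 69.0°.
Dip direction = azimuth of (n_x, n_y) = atan2(-0.560, 0.257) = 295°.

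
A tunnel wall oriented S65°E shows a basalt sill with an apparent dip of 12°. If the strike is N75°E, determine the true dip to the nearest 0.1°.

18.3°

The section is 40° from the strike.
tan δ = tan α / sin β = tan 12° / sin 40° = 0.2126 / 0.6428 = 0.3307
δ = arctan(0.3307) = 18.30°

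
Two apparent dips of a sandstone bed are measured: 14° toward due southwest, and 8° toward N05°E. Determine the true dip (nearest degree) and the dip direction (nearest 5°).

true dip 30°, dip direction 290°

Represent each trace as a vector plunging at its apparent dip toward its trend (east-north-up frame): v₁ = (-0.686, -0.686, -0.242), v₂ = (0.086, 0.986, -0.139).
Cross product v₁ × v₂ gives the pole to the plane: n ∝ (-0.334, 0.116, 0.618).
True dip = arccos(n_z / |n|) = arccos(0.8677) = 29.8°.
The horizontal component of n points toward azimuth atan2(n_x, n_y) = 289°, the dip direction.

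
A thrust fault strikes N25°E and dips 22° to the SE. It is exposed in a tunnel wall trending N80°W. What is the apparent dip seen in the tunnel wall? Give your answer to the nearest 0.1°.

The section lies 75° from the strike.
tan α = tan 22° × sin 75° = 0.4040 × 0.9659 = 0.3903
apparent dip = arctan 0.3903 = 21.32°

21.3°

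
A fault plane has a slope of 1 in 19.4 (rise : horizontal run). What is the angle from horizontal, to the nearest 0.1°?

3.0°

tan θ = 1/19.4 = 0.0515
θ = arctan(0.0515) = 2.95°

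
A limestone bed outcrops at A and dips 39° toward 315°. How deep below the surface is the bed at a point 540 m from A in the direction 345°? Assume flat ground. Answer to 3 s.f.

The hole lies 30° from the dip direction, so the down-dip offset is 540 × cos 30° = 467.65 m.
Depth = down-dip offset × tan(dip) = 467.65 × tan 39° = 467.65 × 0.8098
Depth = 378.70 m

379 m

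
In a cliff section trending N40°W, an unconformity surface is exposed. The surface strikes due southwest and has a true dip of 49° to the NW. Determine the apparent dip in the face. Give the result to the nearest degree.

The section lies 85° from the strike.
tan(apparent dip) = tan 49° · sin 85° = 1.1460
apparent dip = arctan 1.1460 = 48.89°

49°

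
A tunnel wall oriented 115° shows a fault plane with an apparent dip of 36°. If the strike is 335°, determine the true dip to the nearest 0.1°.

The section is 40° from the strike.
tan(true dip) = tan 36° / sin 40° = 1.1303
δ = arctan(1.1303) = 48.50°

48.5°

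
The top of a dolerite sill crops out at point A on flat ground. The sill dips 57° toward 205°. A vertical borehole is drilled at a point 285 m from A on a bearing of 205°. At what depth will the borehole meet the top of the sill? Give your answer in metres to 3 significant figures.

439 m

The hole is directly down-dip from the outcrop, so the down-dip offset is 285 m.
Depth = down-dip offset × tan(dip) = 285.00 × tan 57° = 285.00 × 1.5399
Depth = 438.86 m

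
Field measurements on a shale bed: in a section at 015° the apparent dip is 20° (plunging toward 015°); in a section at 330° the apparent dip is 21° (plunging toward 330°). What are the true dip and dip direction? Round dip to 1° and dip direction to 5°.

true dip 22°, dip direction 350°

Represent each trace as a vector plunging at its apparent dip toward its trend (east-north-up frame): v₁ = (0.243, 0.908, -0.342), v₂ = (-0.467, 0.809, -0.358).
The plane normal is n = v₁ × v₂ ∝ (-0.049, 0.247, 0.620).
True dip = arccos(n_z / |n|) = arccos(0.9267) = 22.1°.
The horizontal component of n points toward azimuth atan2(n_x, n_y) = 349°, the dip direction.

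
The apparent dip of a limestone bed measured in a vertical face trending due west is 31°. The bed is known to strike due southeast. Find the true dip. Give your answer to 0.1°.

The section is 45° from the strike.
tan δ = tan α / sin β = tan 31° / sin 45° = 0.6009 / 0.7071 = 0.8497
δ = arctan(0.8497) = 40.36°

40.4°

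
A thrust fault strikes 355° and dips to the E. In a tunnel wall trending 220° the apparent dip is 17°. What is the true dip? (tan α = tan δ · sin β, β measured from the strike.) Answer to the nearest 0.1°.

β = acute angle between strike 355° and section 220° = 45°.
tan(true dip) = tan 17° / sin 45° = 0.4324
δ = arctan(0.4324) = 23.38°

23.4°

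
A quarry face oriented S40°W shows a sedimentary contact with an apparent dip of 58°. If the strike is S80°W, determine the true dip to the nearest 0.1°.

The section is 40° from the strike.
tan(true dip) = tan 58° / sin 40° = 2.4897
true dip = arctan 2.4897 = 68.12°

68.1°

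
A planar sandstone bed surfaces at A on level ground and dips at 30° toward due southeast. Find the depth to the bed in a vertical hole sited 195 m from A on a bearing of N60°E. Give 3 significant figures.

29.1 m

The hole lies 75° from the dip direction, so the down-dip offset is 195 × cos 75° = 50.47 m.
Depth = down-dip offset × tan(dip) = 50.47 × tan 30° = 50.47 × 0.5774
Depth = 29.14 m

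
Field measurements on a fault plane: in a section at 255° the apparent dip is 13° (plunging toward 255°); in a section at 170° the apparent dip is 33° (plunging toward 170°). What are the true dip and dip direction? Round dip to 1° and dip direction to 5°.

Each apparent-dip line lies in the plane. As unit vectors (x east, y north, z up), v₁ plunges 13°→255° and v₂ plunges 33°→170°.
Cross product v₁ × v₂ gives the pole to the plane: n ∝ (-0.048, -0.545, 0.814).
tan δ = √(n_x²+n_y²)/n_z = 0.548/0.814, so δ = 33.9°.
Dip direction = azimuth of (n_x, n_y) = atan2(-0.048, -0.545) = 185°.

true dip 34°, dip direction 185°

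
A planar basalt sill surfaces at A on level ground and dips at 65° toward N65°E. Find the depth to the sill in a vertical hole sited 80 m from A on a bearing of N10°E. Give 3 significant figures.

98.4 m

The hole lies 55° from the dip direction, so the down-dip offset is 80 × cos 55° = 45.89 m.
Depth = down-dip offset × tan(dip) = 45.89 × tan 65° = 45.89 × 2.1445
Depth = 98.40 m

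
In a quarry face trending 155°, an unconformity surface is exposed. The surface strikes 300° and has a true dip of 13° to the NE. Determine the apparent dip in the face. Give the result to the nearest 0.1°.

The section lies 35° from the strike.
tan α = tan 13° × sin 35° = 0.2309 × 0.5736 = 0.1324
α = arctan(0.1324) = 7.54°

7.5°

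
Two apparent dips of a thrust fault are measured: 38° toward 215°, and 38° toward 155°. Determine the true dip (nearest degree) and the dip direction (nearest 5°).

The two traces are lines in the plane: v₁ = (sin 215°·cos 38°, cos 215°·cos 38°, −sin 38°), v₂ = (sin 155°·cos 38°, cos 155°·cos 38°, −sin 38°).
The plane normal is n = v₁ × v₂ ∝ (-0.042, -0.483, 0.538).
Dip δ = arctan(|n_h|/n_z) = arctan(0.485/0.538) = 42.1°.
Dip direction = atan2(-0.042, -0.483) = 185° (azimuth of n's horizontal projection).

true dip 42°, dip direction 185°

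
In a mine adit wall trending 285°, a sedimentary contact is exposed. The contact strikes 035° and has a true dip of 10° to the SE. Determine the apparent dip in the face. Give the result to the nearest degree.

9°

The section lies 70° from the strike.
tan α = tan 10° × sin 70° = 0.1763 × 0.9397 = 0.1657
apparent dip = arctan 0.1657 = 9.41°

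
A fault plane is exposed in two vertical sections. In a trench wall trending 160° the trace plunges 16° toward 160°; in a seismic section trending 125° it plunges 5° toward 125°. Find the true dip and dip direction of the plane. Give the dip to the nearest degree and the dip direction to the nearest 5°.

true dip 21°, dip direction 200°

Each apparent-dip line lies in the plane. As unit vectors (x east, y north, z up), v₁ plunges 16°→160° and v₂ plunges 5°→125°.
The plane normal is n = v₁ × v₂ ∝ (-0.079, -0.196, 0.549).
Dip δ = arctan(|n_h|/n_z) = arctan(0.211/0.549) = 21.1°.
Dip direction = azimuth of (n_x, n_y) = atan2(-0.079, -0.196) = 202°.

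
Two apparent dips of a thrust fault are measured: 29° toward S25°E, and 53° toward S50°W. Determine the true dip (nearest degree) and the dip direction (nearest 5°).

true dip 53°, dip direction 220°

Each apparent-dip line lies in the plane. As unit vectors (x east, y north, z up), v₁ plunges 29°→S25°E and v₂ plunges 53°→S50°W.
Cross product v₁ × v₂ gives the pole to the plane: n ∝ (-0.446, -0.519, 0.508).
Dip δ = arctan(|n_h|/n_z) = arctan(0.684/0.508) = 53.4°.
Dip direction = atan2(-0.446, -0.519) = 221° (azimuth of n's horizontal projection).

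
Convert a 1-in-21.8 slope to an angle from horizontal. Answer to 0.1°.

2.6°

tan θ = 1/21.8 = 0.0459
θ = arctan(0.0459) = 2.63°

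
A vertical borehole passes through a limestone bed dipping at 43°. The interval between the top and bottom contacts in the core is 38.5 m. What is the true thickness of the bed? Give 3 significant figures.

True thickness t = h · cos(dip) = 38.5 × cos 43°
t = 38.5 × 0.7314 = 28.157 m

28.2 m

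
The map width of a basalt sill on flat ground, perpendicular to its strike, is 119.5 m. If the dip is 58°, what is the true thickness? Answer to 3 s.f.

101 m

True thickness t = w · sin(dip) = 119.5 × sin 58°
t = 119.5 × 0.8480 = 101.342 m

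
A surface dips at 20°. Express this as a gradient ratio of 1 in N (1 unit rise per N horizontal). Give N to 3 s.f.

1 in 2.75

1 : N means tan θ = 1/N, so N = 1/tan 20° = 1/0.3640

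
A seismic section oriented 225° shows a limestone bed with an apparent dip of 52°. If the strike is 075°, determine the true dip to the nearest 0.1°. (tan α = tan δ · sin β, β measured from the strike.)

68.7°

The section is 30° from the strike.
tan(true dip) = tan 52° / sin 30° = 2.5599
true dip = arctan 2.5599 = 68.66°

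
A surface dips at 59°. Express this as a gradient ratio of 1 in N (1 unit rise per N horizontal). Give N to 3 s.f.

1 : N means tan θ = 1/N, so N = 1/tan 59° = 1/1.6643

1 in 0.601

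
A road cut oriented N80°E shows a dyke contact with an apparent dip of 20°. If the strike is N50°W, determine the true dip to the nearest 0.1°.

The section is 50° from the strike.
tan(true dip) = tan 20° / sin 50° = 0.4751
δ = arctan(0.4751) = 25.41°

25.4°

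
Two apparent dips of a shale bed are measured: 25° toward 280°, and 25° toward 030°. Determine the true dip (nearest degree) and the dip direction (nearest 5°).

true dip 39°, dip direction 335°

The two traces are lines in the plane: v₁ = (sin 280°·cos 25°, cos 280°·cos 25°, −sin 25°), v₂ = (sin 30°·cos 25°, cos 30°·cos 25°, −sin 25°).
n = v₁ × v₂ = (-0.265, 0.569, 0.772) (taken with n_z > 0).
tan δ = √(n_x²+n_y²)/n_z = 0.628/0.772, so δ = 39.1°.
The horizontal component of n points toward azimuth atan2(n_x, n_y) = 335°, the dip direction.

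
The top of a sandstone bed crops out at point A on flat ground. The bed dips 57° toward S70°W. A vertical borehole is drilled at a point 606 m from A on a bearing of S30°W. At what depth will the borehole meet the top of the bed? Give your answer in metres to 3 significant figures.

The hole lies 40° from the dip direction, so the down-dip offset is 606 × cos 40° = 464.22 m.
Depth = down-dip offset × tan(dip) = 464.22 × tan 57° = 464.22 × 1.5399
Depth = 714.84 m

715 m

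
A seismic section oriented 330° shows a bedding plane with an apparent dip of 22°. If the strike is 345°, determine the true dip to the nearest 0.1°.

β = acute angle between strike 345° and section 330° = 15°.
tan δ = tan α / sin β = tan 22° / sin 15° = 0.4040 / 0.2588 = 1.5610
δ = arctan(1.5610) = 57.36°

57.4°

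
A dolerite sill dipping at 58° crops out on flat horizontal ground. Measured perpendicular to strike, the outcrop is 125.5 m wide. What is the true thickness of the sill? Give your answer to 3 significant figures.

True thickness t = w · sin(dip) = 125.5 × sin 58°
t = 125.5 × 0.8480 = 106.430 m

106 m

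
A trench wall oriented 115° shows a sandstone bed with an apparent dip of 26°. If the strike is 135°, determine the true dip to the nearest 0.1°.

55.0°

β = acute angle between strike 135° and section 115° = 20°.
tan(true dip) = tan 26° / sin 20° = 1.4260
true dip = arctan 1.4260 = 54.96°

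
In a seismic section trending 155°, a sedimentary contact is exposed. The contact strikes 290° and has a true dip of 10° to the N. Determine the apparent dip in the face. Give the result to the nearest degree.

7°

The strike is 290° and the section trends 155°; the acute angle between them is β = 45°.
tan(apparent dip) = tan 10° · sin 45° = 0.1247
α = arctan(0.1247) = 7.11°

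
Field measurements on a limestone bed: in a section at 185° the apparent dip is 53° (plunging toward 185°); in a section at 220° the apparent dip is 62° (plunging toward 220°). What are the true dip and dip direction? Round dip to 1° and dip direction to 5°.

true dip 62°, dip direction 230°

Represent each trace as a vector plunging at its apparent dip toward its trend (east-north-up frame): v₁ = (-0.052, -0.600, -0.799), v₂ = (-0.302, -0.360, -0.883).
The plane normal is n = v₁ × v₂ ∝ (-0.242, -0.195, 0.162).
True dip = arccos(n_z / |n|) = arccos(0.4625) = 62.5°.
The horizontal component of n points toward azimuth atan2(n_x, n_y) = 231°, the dip direction.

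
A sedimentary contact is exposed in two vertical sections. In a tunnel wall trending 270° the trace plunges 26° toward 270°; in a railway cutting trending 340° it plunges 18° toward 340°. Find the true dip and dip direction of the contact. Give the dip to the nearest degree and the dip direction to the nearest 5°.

Represent each trace as a vector plunging at its apparent dip toward its trend (east-north-up frame): v₁ = (-0.899, -0.000, -0.438), v₂ = (-0.325, 0.894, -0.309).
Cross product v₁ × v₂ gives the pole to the plane: n ∝ (-0.392, 0.135, 0.803).
Dip δ = arctan(|n_h|/n_z) = arctan(0.414/0.803) = 27.3°.
The horizontal component of n points toward azimuth atan2(n_x, n_y) = 289°, the dip direction.

true dip 27°, dip direction 290°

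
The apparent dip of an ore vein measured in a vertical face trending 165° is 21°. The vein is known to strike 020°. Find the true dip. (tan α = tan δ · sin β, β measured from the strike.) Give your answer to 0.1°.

33.8°

β = acute angle between strike 020° and section 165° = 35°.
tan(true dip) = tan 21° / sin 35° = 0.6692
true dip = arctan 0.6692 = 33.79°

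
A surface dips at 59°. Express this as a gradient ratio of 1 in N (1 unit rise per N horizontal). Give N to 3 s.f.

1 in 0.601

1 : N means tan θ = 1/N, so N = 1/tan 59° = 1/1.6643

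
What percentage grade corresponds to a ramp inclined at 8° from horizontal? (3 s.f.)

grade % = 100 × tan 8° = 100 × 0.1405

14.1%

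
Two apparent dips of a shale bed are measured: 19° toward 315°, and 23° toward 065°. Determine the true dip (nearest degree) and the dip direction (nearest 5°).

true dip 34°, dip direction 015°

The two traces are lines in the plane: v₁ = (sin 315°·cos 19°, cos 315°·cos 19°, −sin 19°), v₂ = (sin 65°·cos 23°, cos 65°·cos 23°, −sin 23°).
The plane normal is n = v₁ × v₂ ∝ (0.135, 0.533, 0.818).
True dip = arccos(n_z / |n|) = arccos(0.8300) = 33.9°.
The horizontal component of n points toward azimuth atan2(n_x, n_y) = 14°, the dip direction.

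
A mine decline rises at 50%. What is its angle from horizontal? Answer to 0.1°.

tan θ = 50/100 = 0.5000
θ = arctan(0.5000) = 26.57°

26.6°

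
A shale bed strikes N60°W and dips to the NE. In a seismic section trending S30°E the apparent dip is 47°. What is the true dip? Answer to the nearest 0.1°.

65.0°

The section is 30° from the strike.
tan δ = tan α / sin β = tan 47° / sin 30° = 1.0724 / 0.5000 = 2.1447
δ = arctan(2.1447) = 65.00°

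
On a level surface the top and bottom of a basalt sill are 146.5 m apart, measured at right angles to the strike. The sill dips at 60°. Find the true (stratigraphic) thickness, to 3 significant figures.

True thickness t = w · sin(dip) = 146.5 × sin 60°
t = 146.5 × 0.8660 = 126.873 m

127 m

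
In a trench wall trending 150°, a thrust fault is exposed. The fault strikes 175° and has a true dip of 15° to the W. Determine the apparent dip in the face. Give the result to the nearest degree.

6°

Angle between strike (175°) and section (150°): β = 25°.
tan α = tan 15° × sin 25° = 0.2679 × 0.4226 = 0.1132
apparent dip = arctan 0.1132 = 6.46°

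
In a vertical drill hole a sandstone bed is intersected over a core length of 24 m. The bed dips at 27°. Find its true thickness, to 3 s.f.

True thickness t = h · cos(dip) = 24 × cos 27°
t = 24 × 0.8910 = 21.384 m

21.4 m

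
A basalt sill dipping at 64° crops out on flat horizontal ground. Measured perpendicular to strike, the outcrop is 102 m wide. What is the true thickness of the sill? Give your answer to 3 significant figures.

True thickness t = w · sin(dip) = 102 × sin 64°
t = 102 × 0.8988 = 91.677 m

91.7 m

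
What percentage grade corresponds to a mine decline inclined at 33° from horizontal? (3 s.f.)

64.9%

grade % = 100 × tan 33° = 100 × 0.6494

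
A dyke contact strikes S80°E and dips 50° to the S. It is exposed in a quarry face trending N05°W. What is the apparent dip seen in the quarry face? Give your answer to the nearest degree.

The section lies 75° from the strike.
tan α = tan 50° × sin 75° = 1.1918 × 0.9659 = 1.1511
α = arctan(1.1511) = 49.02°

49°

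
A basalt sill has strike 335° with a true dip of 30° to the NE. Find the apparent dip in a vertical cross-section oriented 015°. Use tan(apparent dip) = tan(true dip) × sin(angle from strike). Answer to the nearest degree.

20°

The section lies 40° from the strike.
tan α = tan 30° × sin 40° = 0.5774 × 0.6428 = 0.3711
apparent dip = arctan 0.3711 = 20.36°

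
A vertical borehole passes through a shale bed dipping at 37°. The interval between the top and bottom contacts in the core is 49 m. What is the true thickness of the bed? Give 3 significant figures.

True thickness t = h · cos(dip) = 49 × cos 37°
t = 49 × 0.7986 = 39.133 m

39.1 m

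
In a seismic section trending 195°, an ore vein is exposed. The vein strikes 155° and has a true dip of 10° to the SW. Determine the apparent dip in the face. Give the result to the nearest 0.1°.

The section lies 40° from the strike.
tan(apparent dip) = tan 10° · sin 40° = 0.1133
apparent dip = arctan 0.1133 = 6.47°

6.5°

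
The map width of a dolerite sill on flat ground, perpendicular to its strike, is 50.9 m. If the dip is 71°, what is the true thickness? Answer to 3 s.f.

48.1 m

True thickness t = w · sin(dip) = 50.9 × sin 71°
t = 50.9 × 0.9455 = 48.127 m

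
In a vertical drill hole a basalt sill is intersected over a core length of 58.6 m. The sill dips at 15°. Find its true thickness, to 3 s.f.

56.6 m

True thickness t = h · cos(dip) = 58.6 × cos 15°
t = 58.6 × 0.9659 = 56.603 m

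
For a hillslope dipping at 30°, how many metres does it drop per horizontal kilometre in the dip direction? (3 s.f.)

577 m

drop per km = 1000 × tan 30° = 1000 × 0.5774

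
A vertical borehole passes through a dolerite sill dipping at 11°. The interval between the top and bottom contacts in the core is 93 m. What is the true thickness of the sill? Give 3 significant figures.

True thickness t = h · cos(dip) = 93 × cos 11°
t = 93 × 0.9816 = 91.291 m

91.3 m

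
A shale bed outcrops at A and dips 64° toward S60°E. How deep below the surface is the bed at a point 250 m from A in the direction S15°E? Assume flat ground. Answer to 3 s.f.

362 m

The hole lies 45° from the dip direction, so the down-dip offset is 250 × cos 45° = 176.78 m.
Depth = down-dip offset × tan(dip) = 176.78 × tan 64° = 176.78 × 2.0503
Depth = 362.45 m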